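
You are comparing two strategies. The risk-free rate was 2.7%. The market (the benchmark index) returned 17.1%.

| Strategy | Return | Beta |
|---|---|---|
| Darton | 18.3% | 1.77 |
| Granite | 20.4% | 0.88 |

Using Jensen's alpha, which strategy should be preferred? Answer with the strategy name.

Darton: α = 18.3% − [2.7% + 1.77 × (17.1% − 2.7%)] = -9.888
Granite: α = 20.4% − [2.7% + 0.88 × (17.1% − 2.7%)] = 5.028
Highest: Granite (5.028).

Granite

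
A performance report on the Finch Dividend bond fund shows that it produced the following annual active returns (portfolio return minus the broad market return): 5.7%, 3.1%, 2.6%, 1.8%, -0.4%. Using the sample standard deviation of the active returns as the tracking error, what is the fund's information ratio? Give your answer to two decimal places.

1.16

r̄ = (5.7 + 3.1 + 2.6 + 1.8 − 0.4) / 5 = 2.5600%
Σ(r − r̄)² = 19.4920; sample σ = √(19.4920/4) = 2.2075%
IR = r̄ / tracking error = 2.5600 / 2.2075 = 1.1597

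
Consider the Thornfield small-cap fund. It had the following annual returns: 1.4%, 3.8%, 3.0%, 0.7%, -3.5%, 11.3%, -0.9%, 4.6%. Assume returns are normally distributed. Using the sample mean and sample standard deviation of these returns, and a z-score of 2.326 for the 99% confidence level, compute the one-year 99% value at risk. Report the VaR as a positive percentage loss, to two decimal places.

7.69

Mean return μ = 20.40 / 8 = 2.5500%
Sample std dev = √[135.7800 / 7] = 4.4042%
VaR = −(μ − z·σ) = −(2.5500 − 2.326 × 4.4042) = −(-7.6942) = 7.6942%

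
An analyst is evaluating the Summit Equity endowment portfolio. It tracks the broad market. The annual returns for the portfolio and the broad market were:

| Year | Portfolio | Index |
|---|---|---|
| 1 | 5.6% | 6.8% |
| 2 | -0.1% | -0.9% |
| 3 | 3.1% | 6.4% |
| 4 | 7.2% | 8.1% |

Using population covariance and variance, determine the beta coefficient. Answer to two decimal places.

0.72

r̄p = 3.9500%,  r̄m = 5.1000%
Cov = Σ(rp − r̄p)(rm − r̄m) / 4 = 8.9375
Var(rm) = Σ(rm − r̄m)² / 4 = 12.3950
β = Cov / Var = 8.9375 / 12.3950 = 0.7211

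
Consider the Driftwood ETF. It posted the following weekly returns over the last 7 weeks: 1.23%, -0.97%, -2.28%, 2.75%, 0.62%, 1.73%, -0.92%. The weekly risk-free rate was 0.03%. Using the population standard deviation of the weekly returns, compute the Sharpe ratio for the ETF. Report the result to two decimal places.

0.17

r̄ = (1.23 − 0.97 − 2.28 + 2.75 + 0.62 + 1.73 − 0.92) / 7 = 0.3086%
Σ(r − r̄)² = 18.7719; population σ = √(18.7719/7) = 1.6376%
Sharpe = (r̄ − rf) / σ = (0.3086 − 0.03) / 1.6376 = 0.2786 / 1.6376 = 0.1701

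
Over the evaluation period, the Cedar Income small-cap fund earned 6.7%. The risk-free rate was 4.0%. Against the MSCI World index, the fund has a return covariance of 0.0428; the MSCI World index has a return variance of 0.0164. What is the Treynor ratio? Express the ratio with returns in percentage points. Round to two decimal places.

1.03

β = Cov / Var = 0.0428 / 0.0164 = 2.6098
Treynor = (Rp − Rf) / β = (6.7% − 4.0%) / 2.6098 = 2.70 / 2.6098 = 1.0346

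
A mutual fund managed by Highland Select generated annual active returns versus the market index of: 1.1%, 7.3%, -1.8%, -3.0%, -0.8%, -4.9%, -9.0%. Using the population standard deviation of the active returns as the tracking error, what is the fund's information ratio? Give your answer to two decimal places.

-0.34

r̄ = (1.1 + 7.3 − 1.8 − 3 − 0.8 − 4.9 − 9) / 7 = -1.5857%
Population σ = √[Σ(r − r̄)² / 7] = √[154.7886 / 7] = √22.1127 = 4.7024%
IR = r̄ / tracking error = -1.5857 / 4.7024 = -0.3372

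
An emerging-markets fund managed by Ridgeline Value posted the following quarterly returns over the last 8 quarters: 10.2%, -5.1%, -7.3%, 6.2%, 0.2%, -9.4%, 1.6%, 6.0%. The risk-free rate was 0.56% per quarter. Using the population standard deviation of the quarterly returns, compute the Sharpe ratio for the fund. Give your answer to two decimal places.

-0.04

Mean return μ = 2.40 / 8 = 0.3000%
Σ(r − μ)² = (10.2 − 0.3000)² + (-5.1 − 0.3000)² + (-7.3 − 0.3000)² + … = 348.0200
population σ = √(348.0200 / 8) = √43.5025 = 6.5956%
Sharpe = (μ − rf) / σ = (0.3000 − 0.56) / 6.5956 = -0.2600 / 6.5956 = -0.0394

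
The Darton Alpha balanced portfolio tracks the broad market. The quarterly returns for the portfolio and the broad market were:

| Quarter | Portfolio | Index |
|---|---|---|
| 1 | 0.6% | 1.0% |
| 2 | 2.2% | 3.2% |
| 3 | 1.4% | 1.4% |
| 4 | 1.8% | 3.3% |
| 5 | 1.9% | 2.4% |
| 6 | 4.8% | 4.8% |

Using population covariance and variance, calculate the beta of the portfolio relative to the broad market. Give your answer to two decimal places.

0.94

r̄p = 2.1167%,  r̄m = 2.6833%
Cov = Σ(rp − r̄p)(rm − r̄m) / 6 = 1.5103
Var(rm) = Σ(rm − r̄m)² / 6 = 1.6147
β = Cov / Var = 1.5103 / 1.6147 = 0.9353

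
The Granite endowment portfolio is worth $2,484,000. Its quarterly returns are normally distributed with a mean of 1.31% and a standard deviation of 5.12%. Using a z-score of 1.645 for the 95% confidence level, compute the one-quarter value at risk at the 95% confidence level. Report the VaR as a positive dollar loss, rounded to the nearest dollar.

$176,672

Return at the 95% tail: μ − z·σ = 1.31% − 1.645 × 5.12% = 1.31 − 8.4224 = -7.1124%
VaR = −(-7.1124%) × $2,484,000 = 7.1124% × $2,484,000 = $176,672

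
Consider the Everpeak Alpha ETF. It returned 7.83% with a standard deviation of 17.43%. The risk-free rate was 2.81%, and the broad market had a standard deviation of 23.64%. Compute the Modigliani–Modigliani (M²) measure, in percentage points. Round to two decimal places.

9.62

Sharpe = (Rp − Rf) / σp = (7.83% − 2.81%) / 17.43% = 0.2880
M² = Rf + Sharpe × σm = 2.81% + 0.2880 × 23.64% = 9.6183%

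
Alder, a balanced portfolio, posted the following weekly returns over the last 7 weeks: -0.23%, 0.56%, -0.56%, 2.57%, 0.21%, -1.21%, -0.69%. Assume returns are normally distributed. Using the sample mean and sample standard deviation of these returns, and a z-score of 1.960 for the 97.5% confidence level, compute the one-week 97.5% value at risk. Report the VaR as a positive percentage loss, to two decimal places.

r̄ = (-0.23 + 0.56 − 0.56 + 2.57 + 0.21 − 1.21 − 0.69) / 7 = 0.0929%
Σ(r − r̄)² = 9.2089; sample σ = √(9.2089/6) = 1.2389%
VaR = −(r̄ − z·σ) = −(0.0929 − 1.960 × 1.2389) = −(-2.3353) = 2.3353%

2.34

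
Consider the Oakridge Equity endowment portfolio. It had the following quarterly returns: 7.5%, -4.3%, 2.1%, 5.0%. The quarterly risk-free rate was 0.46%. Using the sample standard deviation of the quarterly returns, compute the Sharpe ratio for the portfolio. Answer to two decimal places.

r̄ = (7.5 − 4.3 + 2.1 + 5) / 4 = 2.5750%
Σ(r − r̄)² = (7.5 − 2.5750)² + (-4.3 − 2.5750)² + … = 77.6275
σ = √[77.6275 / 3] = 5.0868%
Sharpe = (r̄ − rf) / σ = (2.5750 − 0.46) / 5.0868 = 2.1150 / 5.0868 = 0.4158

0.42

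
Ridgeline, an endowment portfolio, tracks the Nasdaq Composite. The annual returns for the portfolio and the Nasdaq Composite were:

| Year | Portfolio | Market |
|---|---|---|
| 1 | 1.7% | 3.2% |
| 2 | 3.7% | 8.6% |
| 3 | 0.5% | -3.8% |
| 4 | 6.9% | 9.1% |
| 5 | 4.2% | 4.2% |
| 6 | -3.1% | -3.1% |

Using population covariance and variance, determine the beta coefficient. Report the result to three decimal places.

r̄p = 2.3167%,  r̄m = 3.0333%
Cov = Σ(rp − r̄p)(rm − r̄m) / 6 = 13.8728
Var(rm) = Σ(rm − r̄m)² / 6 = 25.5822
β = Cov / Var = 13.8728 / 25.5822 = 0.5423

0.542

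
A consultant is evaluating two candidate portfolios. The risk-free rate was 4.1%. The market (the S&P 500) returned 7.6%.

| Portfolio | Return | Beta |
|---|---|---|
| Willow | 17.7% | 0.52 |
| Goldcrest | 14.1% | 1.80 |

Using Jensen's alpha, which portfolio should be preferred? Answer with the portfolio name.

Willow: α = 17.7% − [4.1% + 0.52 × (7.6% − 4.1%)] = 11.780
Goldcrest: α = 14.1% − [4.1% + 1.80 × (7.6% − 4.1%)] = 3.700
Highest: Willow (11.780).

Willow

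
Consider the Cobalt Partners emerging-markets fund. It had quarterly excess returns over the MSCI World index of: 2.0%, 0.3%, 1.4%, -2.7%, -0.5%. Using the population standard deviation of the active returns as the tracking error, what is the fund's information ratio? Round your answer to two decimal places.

0.06

r̄ = (2 + 0.3 + 1.4 − 2.7 − 0.5) / 5 = 0.1000%
Population σ = √[Σ(r − r̄)² / 5] = √[13.5400 / 5] = √2.7080 = 1.6456%
IR = r̄ / tracking error = 0.1000 / 1.6456 = 0.0608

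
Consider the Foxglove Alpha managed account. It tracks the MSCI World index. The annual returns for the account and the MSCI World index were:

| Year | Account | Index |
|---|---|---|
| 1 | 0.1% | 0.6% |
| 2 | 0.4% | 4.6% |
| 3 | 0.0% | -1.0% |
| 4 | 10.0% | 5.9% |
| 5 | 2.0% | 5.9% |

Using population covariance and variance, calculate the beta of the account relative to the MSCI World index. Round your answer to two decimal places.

r̄p = 2.5000%,  r̄m = 3.2000%
Cov = Σ(rp − r̄p)(rm − r̄m) / 5 = 6.5400
Var(rm) = Σ(rm − r̄m)² / 5 = 8.1880
β = Cov / Var = 6.5400 / 8.1880 = 0.7987

0.80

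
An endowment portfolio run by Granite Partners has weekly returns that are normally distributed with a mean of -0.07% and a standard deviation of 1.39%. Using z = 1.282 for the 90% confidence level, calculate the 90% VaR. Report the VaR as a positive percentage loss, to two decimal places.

VaR (as % loss) = −(μ − z·σ) = −(-0.07% − 1.282 × 1.39%) = −(-1.85198%) = 1.85198%

1.85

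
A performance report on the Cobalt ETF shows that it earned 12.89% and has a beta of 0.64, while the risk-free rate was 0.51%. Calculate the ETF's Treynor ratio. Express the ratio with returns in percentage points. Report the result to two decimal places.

Treynor = (Rp − Rf) / β = (12.89% − 0.51%) / 0.64 = 12.38 / 0.64 = 19.3438

19.34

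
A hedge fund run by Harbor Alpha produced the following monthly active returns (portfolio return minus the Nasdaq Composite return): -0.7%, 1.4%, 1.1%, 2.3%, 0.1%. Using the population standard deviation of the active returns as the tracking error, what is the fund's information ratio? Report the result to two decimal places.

Mean return r̄ = 4.20 / 5 = 0.8400%
Σ(r − r̄)² = 5.4320; population σ = √(5.4320/5) = 1.0423%
IR = r̄ / tracking error = 0.8400 / 1.0423 = 0.8059

0.81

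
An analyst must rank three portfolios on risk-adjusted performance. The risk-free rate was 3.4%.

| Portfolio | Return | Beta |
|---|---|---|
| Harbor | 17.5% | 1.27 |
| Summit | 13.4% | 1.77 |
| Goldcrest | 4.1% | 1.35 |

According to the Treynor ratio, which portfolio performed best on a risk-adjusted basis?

Harbor: Treynor = (17.5% − 3.4%) / 1.27 = 11.102
Summit: Treynor = (13.4% − 3.4%) / 1.77 = 5.650
Goldcrest: Treynor = (4.1% − 3.4%) / 1.35 = 0.519
Highest: Harbor (11.102).

Harbor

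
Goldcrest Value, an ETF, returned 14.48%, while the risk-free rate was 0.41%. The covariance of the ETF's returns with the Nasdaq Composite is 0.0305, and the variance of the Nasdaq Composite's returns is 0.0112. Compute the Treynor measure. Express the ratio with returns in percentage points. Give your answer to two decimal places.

5.17

β = Cov / Var = 0.0305 / 0.0112 = 2.7232
Treynor = (Rp − Rf) / β = (14.48% − 0.41%) / 2.7232 = 14.07 / 2.7232 = 5.1667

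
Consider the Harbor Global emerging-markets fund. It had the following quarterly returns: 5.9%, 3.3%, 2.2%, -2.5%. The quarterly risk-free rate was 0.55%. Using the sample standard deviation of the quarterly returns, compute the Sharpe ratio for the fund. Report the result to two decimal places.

Mean return μ = 8.90 / 4 = 2.2250%
Sample std dev = √[36.9875 / 3] = 3.5113%
Sharpe = (μ − rf) / σ = (2.2250 − 0.55) / 3.5113 = 1.6750 / 3.5113 = 0.4770

0.48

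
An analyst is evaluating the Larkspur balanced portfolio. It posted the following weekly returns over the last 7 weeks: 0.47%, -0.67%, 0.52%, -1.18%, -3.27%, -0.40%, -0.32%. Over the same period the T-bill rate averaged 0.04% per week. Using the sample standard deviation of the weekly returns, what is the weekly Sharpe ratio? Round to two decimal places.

Mean return μ = -4.850 / 7 = -0.6929%
Σ(r − μ)² = 9.9275; sample σ = √(9.9275/6) = 1.2863%
Sharpe = (μ − rf) / σ = (-0.6929 − 0.04) / 1.2863 = -0.7329 / 1.2863 = -0.5698

-0.57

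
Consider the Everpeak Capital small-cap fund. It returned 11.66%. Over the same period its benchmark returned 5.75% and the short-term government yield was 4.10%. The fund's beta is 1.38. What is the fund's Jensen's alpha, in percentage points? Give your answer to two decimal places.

5.28

CAPM expected return = Rf + β(Rm − Rf) = 4.10% + 1.38 × (5.75% − 4.10%) = 4.1 + 1.38 × 1.65 = 6.3770%
Jensen's α = Rp − E[R] = 11.66% − 6.3770% = 5.2830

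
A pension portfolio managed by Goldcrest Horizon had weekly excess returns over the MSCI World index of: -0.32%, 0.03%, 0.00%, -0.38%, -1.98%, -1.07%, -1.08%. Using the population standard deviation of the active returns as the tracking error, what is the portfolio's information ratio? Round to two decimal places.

r̄ = (-0.32 + 0.03 + 0 − 0.38 − 1.98 − 1.07 − 1.08) / 7 = -0.6857%
Σ(r − r̄)² = (-0.32 − (-0.6857))² + (0.03 − (-0.6857))² + (0 − (-0.6857))² + … = 3.1880
σ = √[3.1880 / 7] = 0.6749%
IR = r̄ / tracking error = -0.6857 / 0.6749 = -1.0160

-1.02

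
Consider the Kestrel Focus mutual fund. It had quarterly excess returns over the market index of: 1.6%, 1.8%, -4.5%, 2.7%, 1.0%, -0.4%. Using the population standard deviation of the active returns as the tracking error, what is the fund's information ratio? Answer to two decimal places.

Mean return r̄ = 2.20 / 6 = 0.3667%
Σ(r − r̄)² = (1.6 − 0.3667)² + (1.8 − 0.3667)² + … = 33.6933
population σ = √(33.6933 / 6) = √5.6156 = 2.3697%
IR = r̄ / tracking error = 0.3667 / 2.3697 = 0.1547

0.15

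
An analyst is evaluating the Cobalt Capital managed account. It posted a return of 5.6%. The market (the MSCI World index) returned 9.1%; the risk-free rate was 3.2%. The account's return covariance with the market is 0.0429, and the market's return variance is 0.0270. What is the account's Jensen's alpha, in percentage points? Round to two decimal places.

-6.97

β = Cov / Var = 0.0429 / 0.0270 = 1.5889
E[R] = Rf + β(Rm − Rf) = 3.2% + 1.5889 × (9.1% − 3.2%) = 12.5745%
α = Rp − E[R] = 5.6% − 12.5745% = -6.9745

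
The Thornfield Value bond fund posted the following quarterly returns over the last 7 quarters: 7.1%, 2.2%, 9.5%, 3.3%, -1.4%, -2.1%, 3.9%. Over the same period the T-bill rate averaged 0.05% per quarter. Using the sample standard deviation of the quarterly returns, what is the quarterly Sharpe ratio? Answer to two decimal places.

r̄ = (7.1 + 2.2 + 9.5 + 3.3 − 1.4 − 2.1 + 3.9) / 7 = 3.2143%
Sample std dev = √[105.6486 / 6] = 4.1962%
Sharpe = (r̄ − rf) / σ = (3.2143 − 0.05) / 4.1962 = 3.1643 / 4.1962 = 0.7541

0.75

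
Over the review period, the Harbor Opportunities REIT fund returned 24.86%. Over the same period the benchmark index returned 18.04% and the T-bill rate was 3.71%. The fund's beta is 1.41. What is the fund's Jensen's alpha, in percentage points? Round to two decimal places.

0.94

CAPM expected return = Rf + β(Rm − Rf) = 3.71% + 1.41 × (18.04% − 3.71%) = 3.71 + 1.41 × 14.33 = 23.9153%
Jensen's α = Rp − E[R] = 24.86% − 23.9153% = 0.9447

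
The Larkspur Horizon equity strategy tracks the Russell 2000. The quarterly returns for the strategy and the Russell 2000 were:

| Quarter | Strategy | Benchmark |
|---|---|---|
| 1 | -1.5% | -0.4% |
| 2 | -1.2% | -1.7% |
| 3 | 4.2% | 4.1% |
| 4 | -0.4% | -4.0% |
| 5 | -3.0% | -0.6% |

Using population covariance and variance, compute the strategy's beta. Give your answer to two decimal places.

0.64

r̄p = -0.3800%,  r̄m = -0.5200%
Cov = Σ(rp − r̄p)(rm − r̄m) / 5 = 4.4544
Var(rm) = Σ(rm − r̄m)² / 5 = 6.9736
β = Cov / Var = 4.4544 / 6.9736 = 0.6388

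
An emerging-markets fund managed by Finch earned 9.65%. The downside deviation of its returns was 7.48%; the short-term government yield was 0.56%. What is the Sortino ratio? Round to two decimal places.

1.22

Sortino = (Rp − Rf) / σd = (9.65% − 0.56%) / 7.48% = 9.09% / 7.48% = 1.2152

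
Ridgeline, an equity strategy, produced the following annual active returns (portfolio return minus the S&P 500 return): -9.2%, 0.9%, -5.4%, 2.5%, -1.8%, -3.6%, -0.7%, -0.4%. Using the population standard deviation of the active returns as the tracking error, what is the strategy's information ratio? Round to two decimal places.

Mean return r̄ = -17.70 / 8 = -2.2125%
Population std dev = √[98.5488 / 8] = 3.5098%
IR = r̄ / tracking error = -2.2125 / 3.5098 = -0.6304

-0.63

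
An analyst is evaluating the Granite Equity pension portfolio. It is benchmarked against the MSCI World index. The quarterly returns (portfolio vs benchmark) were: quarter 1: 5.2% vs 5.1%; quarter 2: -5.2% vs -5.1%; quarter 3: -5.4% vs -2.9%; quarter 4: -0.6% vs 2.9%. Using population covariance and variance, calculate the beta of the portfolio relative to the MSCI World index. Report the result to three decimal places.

r̄p = -1.5000%,  r̄m = 0.0000%
Cov = Σ(rp − r̄p)(rm − r̄m) / 4 = 16.7400
Var(rm) = Σ(rm − r̄m)² / 4 = 17.2100
β = Cov / Var = 16.7400 / 17.2100 = 0.9727

0.973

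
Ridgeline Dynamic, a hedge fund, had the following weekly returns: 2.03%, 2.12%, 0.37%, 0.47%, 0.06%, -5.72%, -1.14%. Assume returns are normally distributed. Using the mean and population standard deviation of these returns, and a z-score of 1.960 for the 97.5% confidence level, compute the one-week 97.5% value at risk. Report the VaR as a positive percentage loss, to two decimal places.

r̄ = (2.03 + 2.12 + 0.37 + 0.47 + 0.06 − 5.72 − 1.14) / 7 = -0.2586%
Population std dev = √[42.5267 / 7] = 2.4648%
VaR = −(r̄ − z·σ) = −(-0.2586 − 1.960 × 2.4648) = −(-5.0896) = 5.0896%

5.09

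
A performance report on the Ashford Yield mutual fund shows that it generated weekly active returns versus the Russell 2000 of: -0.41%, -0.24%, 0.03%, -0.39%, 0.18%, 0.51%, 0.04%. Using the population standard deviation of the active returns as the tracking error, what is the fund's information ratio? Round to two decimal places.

-0.13

Mean return r̄ = -0.280 / 7 = -0.0400%
Population std dev = √[0.6616 / 7] = 0.3074%
IR = r̄ / tracking error = -0.0400 / 0.3074 = -0.1301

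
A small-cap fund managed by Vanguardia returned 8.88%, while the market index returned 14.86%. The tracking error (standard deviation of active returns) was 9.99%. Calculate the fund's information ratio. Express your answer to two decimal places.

-0.60

IR = (Rp − Rb) / TE = (8.88% − 14.86%) / 9.99% = -5.98% / 9.99% = -0.5986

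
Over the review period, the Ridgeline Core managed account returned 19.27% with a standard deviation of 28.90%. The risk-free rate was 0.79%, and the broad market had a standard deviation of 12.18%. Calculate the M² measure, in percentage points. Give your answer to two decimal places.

8.58

Sharpe = (Rp − Rf) / σp = (19.27% − 0.79%) / 28.90% = 0.6394
M² = Rf + Sharpe × σm = 0.79% + 0.6394 × 12.18% = 8.5779%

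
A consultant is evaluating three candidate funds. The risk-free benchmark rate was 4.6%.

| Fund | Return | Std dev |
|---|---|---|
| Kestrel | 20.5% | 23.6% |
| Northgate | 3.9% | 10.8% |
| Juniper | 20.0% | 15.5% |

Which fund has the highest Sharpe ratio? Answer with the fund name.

Juniper

Kestrel: Sharpe ratio = (20.5% − 4.6%) / 23.6% = 0.674
Northgate: Sharpe ratio = (3.9% − 4.6%) / 10.8% = -0.065
Juniper: Sharpe ratio = (20.0% − 4.6%) / 15.5% = 0.994
Highest: Juniper (0.994).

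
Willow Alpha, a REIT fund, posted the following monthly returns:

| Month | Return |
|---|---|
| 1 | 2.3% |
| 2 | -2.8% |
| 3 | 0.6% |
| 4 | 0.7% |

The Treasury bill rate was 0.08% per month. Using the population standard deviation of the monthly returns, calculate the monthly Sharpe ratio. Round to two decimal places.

0.06

μ = (2.3 − 2.8 + 0.6 + 0.7) / 4 = 0.2000%
Population std dev = √[13.8200 / 4] = 1.8588%
Sharpe = (μ − rf) / σ = (0.2000 − 0.08) / 1.8588 = 0.1200 / 1.8588 = 0.0646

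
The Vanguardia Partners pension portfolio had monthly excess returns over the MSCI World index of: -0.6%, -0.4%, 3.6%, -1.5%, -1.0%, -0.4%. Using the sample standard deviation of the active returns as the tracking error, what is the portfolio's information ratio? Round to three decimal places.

-0.027

r̄ = (-0.6 − 0.4 + 3.6 − 1.5 − 1 − 0.4) / 6 = -0.30 / 6 = -0.0500%
Σ(r − r̄)² = 16.8750; sample σ = √(16.8750/5) = 1.8371%
IR = r̄ / tracking error = -0.0500 / 1.8371 = -0.0272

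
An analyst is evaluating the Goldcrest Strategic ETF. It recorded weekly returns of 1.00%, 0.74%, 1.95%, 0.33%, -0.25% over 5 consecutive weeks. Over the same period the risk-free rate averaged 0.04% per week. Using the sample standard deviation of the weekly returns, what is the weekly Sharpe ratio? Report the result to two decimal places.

0.87

r̄ = (1 + 0.74 + 1.95 + 0.33 − 0.25) / 5 = 0.7540%
Sample std dev = √[2.6789 / 4] = 0.8184%
Sharpe = (r̄ − rf) / σ = (0.7540 − 0.04) / 0.8184 = 0.7140 / 0.8184 = 0.8724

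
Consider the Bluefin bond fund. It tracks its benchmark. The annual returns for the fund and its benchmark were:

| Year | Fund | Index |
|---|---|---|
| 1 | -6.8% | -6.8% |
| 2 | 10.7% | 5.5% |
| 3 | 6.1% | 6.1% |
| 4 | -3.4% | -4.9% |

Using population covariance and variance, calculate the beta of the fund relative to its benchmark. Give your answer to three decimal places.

1.156

r̄p = 1.6500%,  r̄m = -0.0250%
Cov = Σ(rp − r̄p)(rm − r̄m) / 4 = 39.7813
Var(rm) = Σ(rm − r̄m)² / 4 = 34.4269
β = Cov / Var = 39.7813 / 34.4269 = 1.1555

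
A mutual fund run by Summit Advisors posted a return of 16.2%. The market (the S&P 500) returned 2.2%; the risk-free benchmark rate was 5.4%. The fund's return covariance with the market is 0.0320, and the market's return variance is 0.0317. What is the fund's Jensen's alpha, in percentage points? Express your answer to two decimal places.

14.03

β = Cov / Var = 0.0320 / 0.0317 = 1.0095
E[R] = Rf + β(Rm − Rf) = 5.4% + 1.0095 × (2.2% − 5.4%) = 2.1696%
α = Rp − E[R] = 16.2% − 2.1696% = 14.0304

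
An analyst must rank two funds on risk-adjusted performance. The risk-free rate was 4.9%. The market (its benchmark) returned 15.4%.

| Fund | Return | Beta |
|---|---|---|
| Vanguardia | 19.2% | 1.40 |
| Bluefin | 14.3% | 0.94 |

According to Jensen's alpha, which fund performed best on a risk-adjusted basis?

Vanguardia

Vanguardia: α = 19.2% − [4.9% + 1.40 × (15.4% − 4.9%)] = -0.400
Bluefin: α = 14.3% − [4.9% + 0.94 × (15.4% − 4.9%)] = -0.470
Highest: Vanguardia (-0.400).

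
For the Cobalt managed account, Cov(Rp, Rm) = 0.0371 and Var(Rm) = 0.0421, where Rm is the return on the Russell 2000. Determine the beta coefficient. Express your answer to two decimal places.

β = Cov(Rp, Rm) / Var(Rm) = 0.0371 / 0.0421 = 0.8812

0.88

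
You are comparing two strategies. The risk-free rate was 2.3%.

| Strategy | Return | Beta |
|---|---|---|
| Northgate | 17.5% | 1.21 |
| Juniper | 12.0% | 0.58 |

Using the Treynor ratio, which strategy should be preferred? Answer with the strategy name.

Northgate: Treynor = (17.5% − 2.3%) / 1.21 = 12.562
Juniper: Treynor = (12.0% − 2.3%) / 0.58 = 16.724
Highest: Juniper (16.724).

Juniper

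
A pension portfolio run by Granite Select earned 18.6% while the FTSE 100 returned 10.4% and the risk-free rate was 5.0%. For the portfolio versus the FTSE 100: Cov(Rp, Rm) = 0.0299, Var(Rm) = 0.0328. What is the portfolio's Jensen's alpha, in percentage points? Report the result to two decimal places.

8.68

β = Cov / Var = 0.0299 / 0.0328 = 0.9116
E[R] = Rf + β(Rm − Rf) = 5.0% + 0.9116 × (10.4% − 5.0%) = 9.9226%
α = Rp − E[R] = 18.6% − 9.9226% = 8.6774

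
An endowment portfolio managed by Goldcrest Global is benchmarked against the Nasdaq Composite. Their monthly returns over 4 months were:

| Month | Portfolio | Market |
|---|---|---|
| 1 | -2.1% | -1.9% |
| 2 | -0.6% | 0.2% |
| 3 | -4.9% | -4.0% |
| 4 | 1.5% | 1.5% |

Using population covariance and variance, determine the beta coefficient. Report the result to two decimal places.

1.10

r̄p = -1.5250%,  r̄m = -1.0500%
Cov = Σ(rp − r̄p)(rm − r̄m) / 4 = 4.8288
Var(rm) = Σ(rm − r̄m)² / 4 = 4.3725
β = Cov / Var = 4.8288 / 4.3725 = 1.1044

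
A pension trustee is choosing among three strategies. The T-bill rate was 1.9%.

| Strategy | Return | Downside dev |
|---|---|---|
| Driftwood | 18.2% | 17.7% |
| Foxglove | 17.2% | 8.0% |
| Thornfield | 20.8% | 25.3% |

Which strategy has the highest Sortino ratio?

Driftwood: Sortino ratio = (18.2% − 1.9%) / 17.7% = 0.921
Foxglove: Sortino ratio = (17.2% − 1.9%) / 8.0% = 1.913
Thornfield: Sortino ratio = (20.8% − 1.9%) / 25.3% = 0.747
Highest: Foxglove (1.913).

Foxglove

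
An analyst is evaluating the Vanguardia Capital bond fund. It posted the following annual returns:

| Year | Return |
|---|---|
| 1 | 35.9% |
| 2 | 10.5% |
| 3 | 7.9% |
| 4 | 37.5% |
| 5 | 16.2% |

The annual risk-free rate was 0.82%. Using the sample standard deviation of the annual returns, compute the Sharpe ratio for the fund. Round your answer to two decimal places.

1.47

Mean return r̄ = 108.00 / 5 = 21.6000%
Sample std dev = √[797.3600 / 4] = 14.1188%
Sharpe = (r̄ − rf) / σ = (21.6000 − 0.82) / 14.1188 = 20.7800 / 14.1188 = 1.4718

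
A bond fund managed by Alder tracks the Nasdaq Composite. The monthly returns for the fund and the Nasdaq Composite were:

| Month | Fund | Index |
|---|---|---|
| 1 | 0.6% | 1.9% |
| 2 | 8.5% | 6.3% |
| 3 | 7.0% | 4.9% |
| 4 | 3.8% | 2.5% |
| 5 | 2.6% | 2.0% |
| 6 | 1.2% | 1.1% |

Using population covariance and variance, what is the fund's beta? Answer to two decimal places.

r̄p = 3.9500%,  r̄m = 3.1167%
Cov = Σ(rp − r̄p)(rm − r̄m) / 6 = 5.1908
Var(rm) = Σ(rm − r̄m)² / 6 = 3.4147
β = Cov / Var = 5.1908 / 3.4147 = 1.5201

1.52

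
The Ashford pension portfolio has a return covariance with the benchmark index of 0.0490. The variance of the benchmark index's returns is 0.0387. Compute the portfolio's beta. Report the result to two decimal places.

β = Cov(Rp, Rm) / Var(Rm) = 0.0490 / 0.0387 = 1.2661

1.27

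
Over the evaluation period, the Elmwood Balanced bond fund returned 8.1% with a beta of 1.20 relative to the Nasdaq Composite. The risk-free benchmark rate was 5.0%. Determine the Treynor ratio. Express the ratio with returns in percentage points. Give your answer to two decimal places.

Treynor = (Rp − Rf) / β = (8.1% − 5.0%) / 1.20 = 3.10 / 1.20 = 2.5833

2.58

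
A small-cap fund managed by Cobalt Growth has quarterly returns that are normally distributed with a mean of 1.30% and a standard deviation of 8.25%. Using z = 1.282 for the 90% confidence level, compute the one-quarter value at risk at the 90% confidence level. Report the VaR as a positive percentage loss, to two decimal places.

VaR (as % loss) = −(μ − z·σ) = −(1.30% − 1.282 × 8.25%) = −(-9.2765%) = 9.2765%

9.28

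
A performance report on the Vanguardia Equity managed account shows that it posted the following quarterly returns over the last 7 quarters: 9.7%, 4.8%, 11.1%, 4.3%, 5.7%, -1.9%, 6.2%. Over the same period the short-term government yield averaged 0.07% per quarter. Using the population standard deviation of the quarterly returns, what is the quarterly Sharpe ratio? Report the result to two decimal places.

1.45

μ = (9.7 + 4.8 + 11.1 + 4.3 + 5.7 − 1.9 + 6.2) / 7 = 39.90 / 7 = 5.7000%
Σ(r − μ)² = 105.9400; population σ = √(105.9400/7) = 3.8903%
Sharpe = (μ − rf) / σ = (5.7000 − 0.07) / 3.8903 = 5.6300 / 3.8903 = 1.4472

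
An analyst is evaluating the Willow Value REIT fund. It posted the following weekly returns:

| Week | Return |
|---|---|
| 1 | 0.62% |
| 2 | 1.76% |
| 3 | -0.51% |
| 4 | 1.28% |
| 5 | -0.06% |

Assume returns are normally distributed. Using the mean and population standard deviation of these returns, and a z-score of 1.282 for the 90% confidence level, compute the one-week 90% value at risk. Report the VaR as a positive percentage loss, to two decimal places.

Mean return μ = 3.090 / 5 = 0.6180%
Σ(r − μ)² = 3.4745; population σ = √(3.4745/5) = 0.8336%
VaR = −(μ − z·σ) = −(0.6180 − 1.282 × 0.8336) = −(-0.4507) = 0.4507%

0.45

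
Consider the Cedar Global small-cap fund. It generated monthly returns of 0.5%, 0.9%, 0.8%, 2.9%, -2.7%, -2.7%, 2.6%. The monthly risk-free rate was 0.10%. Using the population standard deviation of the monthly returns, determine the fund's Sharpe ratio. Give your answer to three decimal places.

r̄ = (0.5 + 0.9 + 0.8 + 2.9 − 2.7 − 2.7 + 2.6) / 7 = 2.30 / 7 = 0.3286%
Population std dev = √[30.6943 / 7] = 2.0940%
Sharpe = (r̄ − rf) / σ = (0.3286 − 0.1) / 2.0940 = 0.2286 / 2.0940 = 0.1092

0.109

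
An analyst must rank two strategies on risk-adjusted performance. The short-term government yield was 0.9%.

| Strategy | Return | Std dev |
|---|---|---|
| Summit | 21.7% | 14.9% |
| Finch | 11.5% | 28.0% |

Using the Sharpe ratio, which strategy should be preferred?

Summit

Summit: Sharpe ratio = (21.7% − 0.9%) / 14.9% = 1.396
Finch: Sharpe ratio = (11.5% − 0.9%) / 28.0% = 0.379
Highest: Summit (1.396).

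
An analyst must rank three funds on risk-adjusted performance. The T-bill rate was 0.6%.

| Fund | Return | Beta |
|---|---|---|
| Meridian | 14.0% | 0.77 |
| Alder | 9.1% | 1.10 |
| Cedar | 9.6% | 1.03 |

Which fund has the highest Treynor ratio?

Meridian

Meridian: Treynor = (14.0% − 0.6%) / 0.77 = 17.403
Alder: Treynor = (9.1% − 0.6%) / 1.10 = 7.727
Cedar: Treynor = (9.6% − 0.6%) / 1.03 = 8.738
Highest: Meridian (17.403).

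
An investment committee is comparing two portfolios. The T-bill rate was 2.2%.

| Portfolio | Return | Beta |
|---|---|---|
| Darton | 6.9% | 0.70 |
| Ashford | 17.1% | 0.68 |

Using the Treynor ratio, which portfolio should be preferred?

Ashford

Darton: Treynor = (6.9% − 2.2%) / 0.70 = 6.714
Ashford: Treynor = (17.1% − 2.2%) / 0.68 = 21.912
Highest: Ashford (21.912).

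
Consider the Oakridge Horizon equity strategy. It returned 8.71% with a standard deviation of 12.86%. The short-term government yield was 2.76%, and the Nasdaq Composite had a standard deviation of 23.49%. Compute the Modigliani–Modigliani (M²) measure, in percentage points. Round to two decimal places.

Sharpe = (Rp − Rf) / σp = (8.71% − 2.76%) / 12.86% = 0.4627
M² = Rf + Sharpe × σm = 2.76% + 0.4627 × 23.49% = 13.6288%

13.63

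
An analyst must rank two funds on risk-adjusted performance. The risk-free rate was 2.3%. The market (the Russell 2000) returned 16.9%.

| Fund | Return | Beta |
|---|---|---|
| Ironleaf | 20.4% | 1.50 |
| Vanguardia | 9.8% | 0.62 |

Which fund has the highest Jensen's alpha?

Ironleaf: α = 20.4% − [2.3% + 1.50 × (16.9% − 2.3%)] = -3.800
Vanguardia: α = 9.8% − [2.3% + 0.62 × (16.9% − 2.3%)] = -1.552
Highest: Vanguardia (-1.552).

Vanguardia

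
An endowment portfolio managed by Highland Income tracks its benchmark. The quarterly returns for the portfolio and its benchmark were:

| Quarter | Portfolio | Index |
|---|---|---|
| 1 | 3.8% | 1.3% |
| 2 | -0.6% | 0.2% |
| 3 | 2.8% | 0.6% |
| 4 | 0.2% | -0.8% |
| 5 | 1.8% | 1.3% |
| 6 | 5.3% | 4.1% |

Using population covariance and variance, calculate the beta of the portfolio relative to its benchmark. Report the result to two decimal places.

1.13

r̄p = 2.2167%,  r̄m = 1.1167%
Cov = Σ(rp − r̄p)(rm − r̄m) / 6 = 2.5931
Var(rm) = Σ(rm − r̄m)² / 6 = 2.2914
β = Cov / Var = 2.5931 / 2.2914 = 1.1317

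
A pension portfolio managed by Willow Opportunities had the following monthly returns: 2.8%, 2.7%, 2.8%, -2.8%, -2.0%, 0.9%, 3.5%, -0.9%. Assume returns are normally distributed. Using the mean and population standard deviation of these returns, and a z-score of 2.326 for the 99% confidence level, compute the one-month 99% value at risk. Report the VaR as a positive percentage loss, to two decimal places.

4.49

r̄ = (2.8 + 2.7 + 2.8 − 2.8 − 2 + 0.9 + 3.5 − 0.9) / 8 = 0.8750%
Population σ = √[Σ(r − r̄)² / 8] = √[42.5550 / 8] = √5.3194 = 2.3064%
VaR = −(r̄ − z·σ) = −(0.8750 − 2.326 × 2.3064) = −(-4.4897) = 4.4897%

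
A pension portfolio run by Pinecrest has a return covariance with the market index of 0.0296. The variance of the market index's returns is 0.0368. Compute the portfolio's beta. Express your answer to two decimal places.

0.80

β = Cov(Rp, Rm) / Var(Rm) = 0.0296 / 0.0368 = 0.8043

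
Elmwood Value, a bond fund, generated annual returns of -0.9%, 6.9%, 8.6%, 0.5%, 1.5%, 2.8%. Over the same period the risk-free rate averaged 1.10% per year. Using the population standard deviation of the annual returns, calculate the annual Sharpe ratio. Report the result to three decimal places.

0.625

Mean return r̄ = 19.40 / 6 = 3.2333%
Σ(r − r̄)² = (-0.9 − 3.2333)² + (6.9 − 3.2333)² + (8.6 − 3.2333)² + … = 69.9933
σ = √[69.9933 / 6] = 3.4155%
Sharpe = (r̄ − rf) / σ = (3.2333 − 1.1) / 3.4155 = 2.1333 / 3.4155 = 0.6246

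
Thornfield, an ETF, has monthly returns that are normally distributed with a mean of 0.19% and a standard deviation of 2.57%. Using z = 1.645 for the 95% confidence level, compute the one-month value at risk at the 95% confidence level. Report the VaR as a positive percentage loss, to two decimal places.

VaR (as % loss) = −(μ − z·σ) = −(0.19% − 1.645 × 2.57%) = −(-4.03765%) = 4.03765%

4.04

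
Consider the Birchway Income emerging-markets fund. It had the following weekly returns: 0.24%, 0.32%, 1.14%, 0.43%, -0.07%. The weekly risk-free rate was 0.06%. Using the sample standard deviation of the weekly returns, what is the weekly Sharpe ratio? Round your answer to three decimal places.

0.787

r̄ = (0.24 + 0.32 + 1.14 + 0.43 − 0.07) / 5 = 2.060 / 5 = 0.4120%
Sample σ = √[Σ(r − r̄)² / 4] = √[0.8007 / 4] = √0.2002 = 0.4474%
Sharpe = (r̄ − rf) / σ = (0.4120 − 0.06) / 0.4474 = 0.3520 / 0.4474 = 0.7868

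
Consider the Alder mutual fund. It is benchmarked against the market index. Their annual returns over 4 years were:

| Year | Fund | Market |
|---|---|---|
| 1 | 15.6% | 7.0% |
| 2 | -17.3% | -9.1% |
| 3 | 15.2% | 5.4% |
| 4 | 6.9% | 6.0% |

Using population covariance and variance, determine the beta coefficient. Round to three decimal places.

r̄p = 5.1000%,  r̄m = 2.3250%
Cov = Σ(rp − r̄p)(rm − r̄m) / 4 = 85.6700
Var(rm) = Σ(rm − r̄m)² / 4 = 43.8369
β = Cov / Var = 85.6700 / 43.8369 = 1.9543

1.954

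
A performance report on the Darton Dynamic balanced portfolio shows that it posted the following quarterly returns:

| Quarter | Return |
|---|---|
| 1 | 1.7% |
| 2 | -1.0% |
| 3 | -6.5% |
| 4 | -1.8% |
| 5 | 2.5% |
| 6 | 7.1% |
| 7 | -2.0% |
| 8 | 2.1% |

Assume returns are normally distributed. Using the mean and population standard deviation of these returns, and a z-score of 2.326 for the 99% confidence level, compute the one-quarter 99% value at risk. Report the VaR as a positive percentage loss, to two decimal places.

8.51

μ = (1.7 − 1 − 6.5 − 1.8 + 2.5 + 7.1 − 2 + 2.1) / 8 = 2.10 / 8 = 0.2625%
Population std dev = √[113.8988 / 8] = 3.7732%
VaR = −(μ − z·σ) = −(0.2625 − 2.326 × 3.7732) = −(-8.5140) = 8.5140%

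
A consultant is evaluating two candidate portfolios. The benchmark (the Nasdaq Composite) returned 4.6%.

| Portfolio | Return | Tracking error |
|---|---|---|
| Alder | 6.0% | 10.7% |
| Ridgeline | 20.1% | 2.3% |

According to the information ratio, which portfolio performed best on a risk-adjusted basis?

Ridgeline

Alder: IR = (6.0% − 4.6%) / 10.7% = 0.131
Ridgeline: IR = (20.1% − 4.6%) / 2.3% = 6.739
Highest: Ridgeline (6.739).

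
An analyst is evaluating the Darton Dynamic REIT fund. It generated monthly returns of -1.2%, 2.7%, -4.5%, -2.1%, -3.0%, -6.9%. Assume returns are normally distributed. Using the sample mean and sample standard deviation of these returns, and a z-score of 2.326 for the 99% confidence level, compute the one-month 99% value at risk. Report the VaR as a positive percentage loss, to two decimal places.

10.04

Mean return r̄ = -15.00 / 6 = -2.5000%
Σ(r − r̄)² = 52.5000; sample σ = √(52.5000/5) = 3.2404%
VaR = −(r̄ − z·σ) = −(-2.5000 − 2.326 × 3.2404) = −(-10.0372) = 10.0372%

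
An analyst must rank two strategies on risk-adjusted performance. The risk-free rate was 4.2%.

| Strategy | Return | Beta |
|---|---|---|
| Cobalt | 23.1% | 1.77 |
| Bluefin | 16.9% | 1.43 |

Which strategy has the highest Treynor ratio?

Cobalt: Treynor = (23.1% − 4.2%) / 1.77 = 10.678
Bluefin: Treynor = (16.9% − 4.2%) / 1.43 = 8.881
Highest: Cobalt (10.678).

Cobalt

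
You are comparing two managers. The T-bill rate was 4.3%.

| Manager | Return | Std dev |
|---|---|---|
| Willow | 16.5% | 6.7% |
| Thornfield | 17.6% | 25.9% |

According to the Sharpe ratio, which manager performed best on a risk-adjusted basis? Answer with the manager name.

Willow: Sharpe ratio = (16.5% − 4.3%) / 6.7% = 1.821
Thornfield: Sharpe ratio = (17.6% − 4.3%) / 25.9% = 0.514
Highest: Willow (1.821).

Willow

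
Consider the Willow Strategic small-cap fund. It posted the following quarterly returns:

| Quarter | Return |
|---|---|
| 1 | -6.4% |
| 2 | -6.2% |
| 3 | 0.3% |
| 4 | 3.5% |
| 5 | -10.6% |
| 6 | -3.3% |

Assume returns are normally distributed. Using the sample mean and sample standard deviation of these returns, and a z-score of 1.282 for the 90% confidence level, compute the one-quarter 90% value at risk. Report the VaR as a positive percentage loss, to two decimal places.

Mean return r̄ = -22.70 / 6 = -3.7833%
Σ(r − r̄)² = (-6.4 − (-3.7833))² + (-6.2 − (-3.7833))² + … = 129.1083
σ = √[129.1083 / 5] = 5.0815%
VaR = −(r̄ − z·σ) = −(-3.7833 − 1.282 × 5.0815) = −(-10.2978) = 10.2978%

10.30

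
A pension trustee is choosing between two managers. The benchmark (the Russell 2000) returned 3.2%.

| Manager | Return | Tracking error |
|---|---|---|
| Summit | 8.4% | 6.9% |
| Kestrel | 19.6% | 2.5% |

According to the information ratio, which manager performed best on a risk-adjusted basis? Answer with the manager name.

Kestrel

Summit: IR = (8.4% − 3.2%) / 6.9% = 0.754
Kestrel: IR = (19.6% − 3.2%) / 2.5% = 6.560
Highest: Kestrel (6.560).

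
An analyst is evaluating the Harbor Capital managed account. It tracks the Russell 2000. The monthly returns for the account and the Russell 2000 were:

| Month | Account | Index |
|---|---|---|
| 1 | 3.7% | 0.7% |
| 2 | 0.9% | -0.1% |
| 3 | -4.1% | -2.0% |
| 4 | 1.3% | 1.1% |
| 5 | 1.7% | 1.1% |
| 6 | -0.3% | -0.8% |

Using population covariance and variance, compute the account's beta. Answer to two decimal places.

r̄p = 0.5333%,  r̄m = 0.0000%
Cov = Σ(rp − r̄p)(rm − r̄m) / 6 = 2.3733
Var(rm) = Σ(rm − r̄m)² / 6 = 1.2600
β = Cov / Var = 2.3733 / 1.2600 = 1.8836

1.88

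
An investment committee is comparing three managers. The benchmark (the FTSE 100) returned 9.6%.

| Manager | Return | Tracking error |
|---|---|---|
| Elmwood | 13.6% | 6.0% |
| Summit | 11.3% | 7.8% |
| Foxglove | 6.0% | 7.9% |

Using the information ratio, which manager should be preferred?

Elmwood

Elmwood: IR = (13.6% − 9.6%) / 6.0% = 0.667
Summit: IR = (11.3% − 9.6%) / 7.8% = 0.218
Foxglove: IR = (6.0% − 9.6%) / 7.9% = -0.456
Highest: Elmwood (0.667).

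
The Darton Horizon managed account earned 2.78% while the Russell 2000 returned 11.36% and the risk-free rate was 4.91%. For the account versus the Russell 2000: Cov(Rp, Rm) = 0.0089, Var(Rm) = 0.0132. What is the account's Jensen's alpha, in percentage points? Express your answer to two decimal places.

-6.48

β = Cov / Var = 0.0089 / 0.0132 = 0.6742
E[R] = Rf + β(Rm − Rf) = 4.91% + 0.6742 × (11.36% − 4.91%) = 9.2586%
α = Rp − E[R] = 2.78% − 9.2586% = -6.4786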